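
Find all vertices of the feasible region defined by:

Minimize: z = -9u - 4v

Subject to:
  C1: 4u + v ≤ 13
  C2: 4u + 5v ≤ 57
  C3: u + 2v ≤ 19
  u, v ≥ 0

(0, 0), (3.25, 0), (1, 9), (0, 9.5)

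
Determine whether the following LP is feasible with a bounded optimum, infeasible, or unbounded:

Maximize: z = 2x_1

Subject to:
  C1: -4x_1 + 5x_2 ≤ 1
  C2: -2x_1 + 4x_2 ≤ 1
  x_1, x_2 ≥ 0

Unbounded (objective can increase without bound)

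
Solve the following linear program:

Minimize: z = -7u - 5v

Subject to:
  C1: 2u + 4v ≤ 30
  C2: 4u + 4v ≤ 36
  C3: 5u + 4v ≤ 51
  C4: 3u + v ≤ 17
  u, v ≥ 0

Evaluate the objective at each vertex of the feasible region:
  z(0, 0) = 0
  z(5.667, 0) = -39.67
  z(4, 5) = -53  ←
  z(3, 6) = -51
  z(0, 7.5) = -37.5
The minimum is at u = 4, v = 5.

u = 4, v = 5, z = -53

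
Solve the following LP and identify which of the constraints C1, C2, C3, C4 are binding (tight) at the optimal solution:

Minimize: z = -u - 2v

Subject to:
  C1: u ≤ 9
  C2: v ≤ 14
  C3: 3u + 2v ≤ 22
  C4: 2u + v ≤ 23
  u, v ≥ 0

At u = 0, v = 11, compute slack b - a·x for each constraint:
  C1: 9 − 0 = 9  (slack)
  C2: 14 − 11 = 3  (slack)
  C3: 22 − 22 = 0  (binding)
  C4: 23 − 11 = 12  (slack)

Optimal: u = 0, v = 11
Binding: C3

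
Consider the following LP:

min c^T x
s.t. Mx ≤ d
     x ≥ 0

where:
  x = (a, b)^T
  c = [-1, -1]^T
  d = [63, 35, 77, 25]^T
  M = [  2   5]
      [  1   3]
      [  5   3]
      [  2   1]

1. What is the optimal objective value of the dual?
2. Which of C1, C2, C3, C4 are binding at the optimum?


1. -17
2. C2, C4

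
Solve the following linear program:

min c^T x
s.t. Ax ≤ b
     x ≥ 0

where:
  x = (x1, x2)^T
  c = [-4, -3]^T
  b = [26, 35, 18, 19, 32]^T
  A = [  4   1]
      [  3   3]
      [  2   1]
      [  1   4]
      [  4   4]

Evaluate the objective at each vertex of the feasible region:
  z(0, 0) = 0
  z(6.5, 0) = -26
  z(6, 2) = -30  ←
  z(4.333, 3.667) = -28.33
  z(0, 4.75) = -14.25
The minimum is at x1 = 6, x2 = 2.

x1 = 6, x2 = 2, z = -30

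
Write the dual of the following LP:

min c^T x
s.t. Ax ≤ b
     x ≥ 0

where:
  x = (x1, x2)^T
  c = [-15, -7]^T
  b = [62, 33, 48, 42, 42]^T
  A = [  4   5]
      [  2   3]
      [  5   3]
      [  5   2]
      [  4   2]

Primal min cᵀx s.t. Ax ≤ b, x ≥ 0  →  Dual max −bᵀy s.t. Aᵀy ≥ −c, y ≥ 0.

Maximize: z = -62y1 - 33y2 - 48y3 - 42y4 - 42y5

Subject to:
  4y1 + 2y2 + 5y3 + 5y4 + 4y5 ≥ 15
  5y1 + 3y2 + 3y3 + 2y4 + 2y5 ≥ 7
  y1, y2, y3, y4, y5 ≥ 0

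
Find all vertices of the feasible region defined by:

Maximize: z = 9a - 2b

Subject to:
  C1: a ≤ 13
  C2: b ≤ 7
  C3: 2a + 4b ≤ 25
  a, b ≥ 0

(0, 0), (12.5, 0), (0, 6.25)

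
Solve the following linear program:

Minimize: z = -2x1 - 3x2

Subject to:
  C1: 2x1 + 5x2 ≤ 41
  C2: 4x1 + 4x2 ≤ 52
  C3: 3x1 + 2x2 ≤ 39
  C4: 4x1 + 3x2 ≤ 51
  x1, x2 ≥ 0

Evaluate the objective at each vertex of the feasible region:
  z(0, 0) = 0
  z(12.75, 0) = -25.5
  z(12, 1) = -27
  z(8, 5) = -31  ←
  z(0, 8.2) = -24.6
The minimum is at x1 = 8, x2 = 5.

x1 = 8, x2 = 5, z = -31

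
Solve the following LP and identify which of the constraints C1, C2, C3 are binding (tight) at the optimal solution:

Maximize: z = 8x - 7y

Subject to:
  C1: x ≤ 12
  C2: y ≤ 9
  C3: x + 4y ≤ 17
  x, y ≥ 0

At x = 12, y = 0, compute slack b - a·x for each constraint:
  C1: 12 − 12 = 0  (binding)
  C2: 9 − 0 = 9  (slack)
  C3: 17 − 12 = 5  (slack)

Optimal: x = 12, y = 0
Binding: C1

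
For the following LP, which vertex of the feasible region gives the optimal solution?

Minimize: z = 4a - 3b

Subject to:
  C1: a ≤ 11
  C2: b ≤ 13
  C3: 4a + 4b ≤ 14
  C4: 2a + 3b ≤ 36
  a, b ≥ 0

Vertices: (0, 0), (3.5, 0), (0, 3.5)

Evaluate the objective at each vertex of the feasible region:
  z(0, 0) = 0
  z(3.5, 0) = 14
  z(0, 3.5) = -10.5  ←
The minimum is at a = 0, b = 3.5.

(0, 3.5)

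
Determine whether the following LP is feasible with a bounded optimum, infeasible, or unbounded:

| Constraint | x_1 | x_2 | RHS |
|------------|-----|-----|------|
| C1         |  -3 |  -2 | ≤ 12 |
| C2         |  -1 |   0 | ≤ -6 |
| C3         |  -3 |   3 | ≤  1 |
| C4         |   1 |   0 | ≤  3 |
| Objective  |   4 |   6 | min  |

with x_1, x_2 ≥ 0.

Infeasible (no feasible solution exists)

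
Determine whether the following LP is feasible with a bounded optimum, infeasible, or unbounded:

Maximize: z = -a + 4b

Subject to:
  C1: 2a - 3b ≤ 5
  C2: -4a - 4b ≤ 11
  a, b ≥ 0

Unbounded (objective can increase without bound)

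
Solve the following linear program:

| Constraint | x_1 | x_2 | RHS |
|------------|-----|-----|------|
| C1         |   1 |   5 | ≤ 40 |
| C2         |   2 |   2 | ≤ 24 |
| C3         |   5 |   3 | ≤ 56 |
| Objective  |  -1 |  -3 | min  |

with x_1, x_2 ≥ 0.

Evaluate the objective at each vertex of the feasible region:
  z(0, 0) = 0
  z(11.2, 0) = -11.2
  z(10, 2) = -16
  z(5, 7) = -26  ←
  z(0, 8) = -24
The minimum is at x_1 = 5, x_2 = 7.

x_1 = 5, x_2 = 7, z = -26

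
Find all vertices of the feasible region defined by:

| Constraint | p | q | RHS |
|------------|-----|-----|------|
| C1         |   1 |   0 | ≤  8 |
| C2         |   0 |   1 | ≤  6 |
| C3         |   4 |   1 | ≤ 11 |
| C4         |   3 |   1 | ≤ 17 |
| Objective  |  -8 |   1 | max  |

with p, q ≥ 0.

(0, 0), (2.75, 0), (1.25, 6), (0, 6)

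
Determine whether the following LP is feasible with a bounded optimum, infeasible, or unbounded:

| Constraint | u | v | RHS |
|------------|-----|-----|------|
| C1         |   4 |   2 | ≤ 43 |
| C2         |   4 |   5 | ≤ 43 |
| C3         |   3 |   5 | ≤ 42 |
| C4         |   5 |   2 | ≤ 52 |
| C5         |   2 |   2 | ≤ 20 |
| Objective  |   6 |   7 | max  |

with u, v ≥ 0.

Feasible with a bounded optimal solution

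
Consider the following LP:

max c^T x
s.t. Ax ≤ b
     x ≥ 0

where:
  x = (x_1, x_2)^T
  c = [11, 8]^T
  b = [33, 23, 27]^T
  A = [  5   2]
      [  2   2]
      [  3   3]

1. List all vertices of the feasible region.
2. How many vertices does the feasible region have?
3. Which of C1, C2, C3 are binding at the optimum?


1. (0, 0), (6.6, 0), (5, 4), (0, 9)
2. 4
3. C1, C3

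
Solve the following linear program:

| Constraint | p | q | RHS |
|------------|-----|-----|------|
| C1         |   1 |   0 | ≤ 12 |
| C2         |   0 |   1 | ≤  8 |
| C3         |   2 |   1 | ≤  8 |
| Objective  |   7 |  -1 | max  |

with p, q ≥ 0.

Evaluate the objective at each vertex of the feasible region:
  z(0, 0) = 0
  z(4, 0) = 28  ←
  z(0, 8) = -8
The maximum is at p = 4, q = 0.

p = 4, q = 0, z = 28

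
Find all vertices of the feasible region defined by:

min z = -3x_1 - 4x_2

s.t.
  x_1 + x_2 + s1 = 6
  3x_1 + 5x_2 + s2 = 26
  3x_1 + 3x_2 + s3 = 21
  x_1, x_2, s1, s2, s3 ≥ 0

(0, 0), (6, 0), (2, 4), (0, 5.2)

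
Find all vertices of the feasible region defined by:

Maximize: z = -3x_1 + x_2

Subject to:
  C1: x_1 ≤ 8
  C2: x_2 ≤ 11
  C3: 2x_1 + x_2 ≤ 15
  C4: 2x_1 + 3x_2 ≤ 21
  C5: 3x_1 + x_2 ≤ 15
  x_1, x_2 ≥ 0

(0, 0), (5, 0), (3.429, 4.714), (0, 7)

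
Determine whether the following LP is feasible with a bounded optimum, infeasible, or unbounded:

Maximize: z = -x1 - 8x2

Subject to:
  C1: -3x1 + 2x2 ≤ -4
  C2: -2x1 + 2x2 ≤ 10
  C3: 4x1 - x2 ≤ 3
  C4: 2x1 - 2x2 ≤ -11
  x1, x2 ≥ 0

Infeasible (no feasible solution exists)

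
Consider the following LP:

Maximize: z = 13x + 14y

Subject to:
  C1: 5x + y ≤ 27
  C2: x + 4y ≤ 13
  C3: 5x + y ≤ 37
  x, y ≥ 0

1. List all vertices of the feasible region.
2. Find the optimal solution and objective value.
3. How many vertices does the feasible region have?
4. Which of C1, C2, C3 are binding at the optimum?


1. (0, 0), (5.4, 0), (5, 2), (0, 3.25)
2. x = 5, y = 2, z = 93
3. 4
4. C1, C2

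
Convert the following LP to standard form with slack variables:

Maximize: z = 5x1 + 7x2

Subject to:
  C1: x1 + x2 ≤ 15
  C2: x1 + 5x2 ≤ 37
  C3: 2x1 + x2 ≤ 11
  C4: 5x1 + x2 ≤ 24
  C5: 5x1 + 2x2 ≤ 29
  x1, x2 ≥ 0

max z = 5x1 + 7x2

s.t.
  x1 + x2 + s1 = 15
  x1 + 5x2 + s2 = 37
  2x1 + x2 + s3 = 11
  5x1 + x2 + s4 = 24
  5x1 + 2x2 + s5 = 29
  x1, x2, s1, s2, s3, s4, s5 ≥ 0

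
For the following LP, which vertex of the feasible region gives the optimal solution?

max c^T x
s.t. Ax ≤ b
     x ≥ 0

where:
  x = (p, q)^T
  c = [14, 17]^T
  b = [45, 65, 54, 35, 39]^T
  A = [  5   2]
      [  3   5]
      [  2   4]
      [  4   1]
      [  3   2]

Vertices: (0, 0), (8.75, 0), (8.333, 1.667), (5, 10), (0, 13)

Evaluate the objective at each vertex of the feasible region:
  z(0, 0) = 0
  z(8.75, 0) = 122.5
  z(8.333, 1.667) = 145
  z(5, 10) = 240  ←
  z(0, 13) = 221
The maximum is at p = 5, q = 10.

(5, 10)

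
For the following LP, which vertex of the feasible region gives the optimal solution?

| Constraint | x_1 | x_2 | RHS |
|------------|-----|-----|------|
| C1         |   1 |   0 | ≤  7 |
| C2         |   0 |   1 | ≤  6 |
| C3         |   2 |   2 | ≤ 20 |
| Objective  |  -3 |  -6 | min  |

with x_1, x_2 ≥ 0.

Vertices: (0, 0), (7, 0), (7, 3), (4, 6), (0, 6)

Evaluate the objective at each vertex of the feasible region:
  z(0, 0) = 0
  z(7, 0) = -21
  z(7, 3) = -39
  z(4, 6) = -48  ←
  z(0, 6) = -36
The minimum is at x_1 = 4, x_2 = 6.

(4, 6)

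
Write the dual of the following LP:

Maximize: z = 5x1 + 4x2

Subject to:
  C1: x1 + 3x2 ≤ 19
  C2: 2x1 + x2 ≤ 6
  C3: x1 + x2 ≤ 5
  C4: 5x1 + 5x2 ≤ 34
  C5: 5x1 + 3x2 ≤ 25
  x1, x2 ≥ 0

Primal max cᵀx s.t. Ax ≤ b, x ≥ 0  →  Dual min bᵀy s.t. Aᵀy ≥ c, y ≥ 0.

Minimize: z = 19y1 + 6y2 + 5y3 + 34y4 + 25y5

Subject to:
  y1 + 2y2 + y3 + 5y4 + 5y5 ≥ 5
  3y1 + y2 + y3 + 5y4 + 3y5 ≥ 4
  y1, y2, y3, y4, y5 ≥ 0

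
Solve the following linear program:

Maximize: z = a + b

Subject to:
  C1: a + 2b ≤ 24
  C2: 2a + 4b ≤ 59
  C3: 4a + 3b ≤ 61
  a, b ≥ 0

Evaluate the objective at each vertex of the feasible region:
  z(0, 0) = 0
  z(15.25, 0) = 15.25
  z(10, 7) = 17  ←
  z(0, 12) = 12
The maximum is at a = 10, b = 7.

a = 10, b = 7, z = 17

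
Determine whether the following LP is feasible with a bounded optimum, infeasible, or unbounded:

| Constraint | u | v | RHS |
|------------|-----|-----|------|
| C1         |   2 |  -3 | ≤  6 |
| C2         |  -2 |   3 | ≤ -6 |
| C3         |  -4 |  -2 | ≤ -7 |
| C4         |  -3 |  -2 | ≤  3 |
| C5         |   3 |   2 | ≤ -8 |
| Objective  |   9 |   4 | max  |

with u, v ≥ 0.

Infeasible (no feasible solution exists)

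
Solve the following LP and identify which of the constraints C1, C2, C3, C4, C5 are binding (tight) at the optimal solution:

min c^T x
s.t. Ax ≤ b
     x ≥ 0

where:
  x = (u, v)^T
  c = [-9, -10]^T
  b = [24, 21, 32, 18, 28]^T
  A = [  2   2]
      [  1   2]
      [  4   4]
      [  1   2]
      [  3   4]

At u = 4, v = 4, compute slack b - a·x for each constraint:
  C1: 24 − 16 = 8  (slack)
  C2: 21 − 12 = 9  (slack)
  C3: 32 − 32 = 0  (binding)
  C4: 18 − 12 = 6  (slack)
  C5: 28 − 28 = 0  (binding)

Optimal: u = 4, v = 4
Binding: C3, C5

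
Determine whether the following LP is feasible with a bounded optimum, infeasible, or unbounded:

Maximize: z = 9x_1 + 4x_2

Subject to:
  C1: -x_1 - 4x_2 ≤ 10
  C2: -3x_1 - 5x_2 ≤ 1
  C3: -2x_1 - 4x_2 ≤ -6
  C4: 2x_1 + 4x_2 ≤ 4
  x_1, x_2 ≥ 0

Infeasible (no feasible solution exists)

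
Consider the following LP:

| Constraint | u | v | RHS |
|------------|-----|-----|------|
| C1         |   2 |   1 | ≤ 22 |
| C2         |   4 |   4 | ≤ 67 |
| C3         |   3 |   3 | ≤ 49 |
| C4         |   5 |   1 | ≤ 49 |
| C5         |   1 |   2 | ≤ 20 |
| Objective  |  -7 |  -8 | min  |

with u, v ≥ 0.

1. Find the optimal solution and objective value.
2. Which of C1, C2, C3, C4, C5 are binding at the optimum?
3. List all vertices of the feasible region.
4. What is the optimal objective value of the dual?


1. u = 8, v = 6, z = -104
2. C1, C5
3. (0, 0), (9.8, 0), (9, 4), (8, 6), (0, 10)
4. -104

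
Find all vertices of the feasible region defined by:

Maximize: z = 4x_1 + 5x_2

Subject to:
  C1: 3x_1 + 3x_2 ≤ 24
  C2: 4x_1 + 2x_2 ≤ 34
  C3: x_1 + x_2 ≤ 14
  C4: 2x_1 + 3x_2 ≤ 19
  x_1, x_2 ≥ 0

(0, 0), (8, 0), (5, 3), (0, 6.333)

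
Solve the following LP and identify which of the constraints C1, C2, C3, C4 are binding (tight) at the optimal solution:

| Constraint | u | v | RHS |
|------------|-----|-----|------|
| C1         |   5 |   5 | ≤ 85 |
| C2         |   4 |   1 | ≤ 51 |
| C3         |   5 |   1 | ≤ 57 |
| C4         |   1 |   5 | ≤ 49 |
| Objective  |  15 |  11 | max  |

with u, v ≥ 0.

At u = 10, v = 7, compute slack b - a·x for each constraint:
  C1: 85 − 85 = 0  (binding)
  C2: 51 − 47 = 4  (slack)
  C3: 57 − 57 = 0  (binding)
  C4: 49 − 45 = 4  (slack)

Optimal: u = 10, v = 7
Binding: C1, C3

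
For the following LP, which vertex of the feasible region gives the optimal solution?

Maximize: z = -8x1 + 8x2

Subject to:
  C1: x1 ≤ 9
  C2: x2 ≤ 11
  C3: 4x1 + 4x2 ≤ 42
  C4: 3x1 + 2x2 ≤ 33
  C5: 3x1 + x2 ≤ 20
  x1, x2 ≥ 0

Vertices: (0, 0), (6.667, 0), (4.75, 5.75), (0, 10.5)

Evaluate the objective at each vertex of the feasible region:
  z(0, 0) = 0
  z(6.667, 0) = -53.33
  z(4.75, 5.75) = 8
  z(0, 10.5) = 84  ←
The maximum is at x1 = 0, x2 = 10.5.

(0, 10.5)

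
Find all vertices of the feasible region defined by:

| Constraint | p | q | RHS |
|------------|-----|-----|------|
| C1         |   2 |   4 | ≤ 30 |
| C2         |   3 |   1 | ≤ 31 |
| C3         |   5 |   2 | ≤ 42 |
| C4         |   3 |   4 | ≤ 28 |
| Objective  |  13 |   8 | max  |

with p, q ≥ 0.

(0, 0), (8.4, 0), (8, 1), (0, 7)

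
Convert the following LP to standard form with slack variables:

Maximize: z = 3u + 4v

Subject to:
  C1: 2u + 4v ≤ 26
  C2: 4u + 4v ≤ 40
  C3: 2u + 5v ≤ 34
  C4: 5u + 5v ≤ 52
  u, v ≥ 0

max z = 3u + 4v

s.t.
  2u + 4v + s1 = 26
  4u + 4v + s2 = 40
  2u + 5v + s3 = 34
  5u + 5v + s4 = 52
  u, v, s1, s2, s3, s4 ≥ 0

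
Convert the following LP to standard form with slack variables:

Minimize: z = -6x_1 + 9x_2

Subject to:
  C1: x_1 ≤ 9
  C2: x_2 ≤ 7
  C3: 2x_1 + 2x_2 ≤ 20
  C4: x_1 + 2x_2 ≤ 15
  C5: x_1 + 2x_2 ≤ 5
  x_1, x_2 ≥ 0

min z = -6x_1 + 9x_2

s.t.
  x_1 + s1 = 9
  x_2 + s2 = 7
  2x_1 + 2x_2 + s3 = 20
  x_1 + 2x_2 + s4 = 15
  x_1 + 2x_2 + s5 = 5
  x_1, x_2, s1, s2, s3, s4, s5 ≥ 0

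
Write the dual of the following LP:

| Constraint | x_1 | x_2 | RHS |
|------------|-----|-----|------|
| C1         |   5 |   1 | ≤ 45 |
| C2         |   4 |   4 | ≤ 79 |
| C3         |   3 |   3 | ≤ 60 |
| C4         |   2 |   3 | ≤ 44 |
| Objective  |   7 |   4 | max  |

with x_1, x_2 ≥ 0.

Primal max cᵀx s.t. Ax ≤ b, x ≥ 0  →  Dual min bᵀy s.t. Aᵀy ≥ c, y ≥ 0.

Minimize: z = 45y1 + 79y2 + 60y3 + 44y4

Subject to:
  5y1 + 4y2 + 3y3 + 2y4 ≥ 7
  y1 + 4y2 + 3y3 + 3y4 ≥ 4
  y1, y2, y3, y4 ≥ 0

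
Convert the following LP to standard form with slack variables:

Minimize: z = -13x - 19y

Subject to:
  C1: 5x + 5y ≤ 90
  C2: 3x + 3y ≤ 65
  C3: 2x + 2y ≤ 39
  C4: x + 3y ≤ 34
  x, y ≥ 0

min z = -13x - 19y

s.t.
  5x + 5y + s1 = 90
  3x + 3y + s2 = 65
  2x + 2y + s3 = 39
  x + 3y + s4 = 34
  x, y, s1, s2, s3, s4 ≥ 0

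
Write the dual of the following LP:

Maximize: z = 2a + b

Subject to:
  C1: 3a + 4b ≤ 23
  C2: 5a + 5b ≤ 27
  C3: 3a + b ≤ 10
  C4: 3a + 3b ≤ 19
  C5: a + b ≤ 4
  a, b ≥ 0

Primal max cᵀx s.t. Ax ≤ b, x ≥ 0  →  Dual min bᵀy s.t. Aᵀy ≥ c, y ≥ 0.

Minimize: z = 23y1 + 27y2 + 10y3 + 19y4 + 4y5

Subject to:
  3y1 + 5y2 + 3y3 + 3y4 + y5 ≥ 2
  4y1 + 5y2 + y3 + 3y4 + y5 ≥ 1
  y1, y2, y3, y4, y5 ≥ 0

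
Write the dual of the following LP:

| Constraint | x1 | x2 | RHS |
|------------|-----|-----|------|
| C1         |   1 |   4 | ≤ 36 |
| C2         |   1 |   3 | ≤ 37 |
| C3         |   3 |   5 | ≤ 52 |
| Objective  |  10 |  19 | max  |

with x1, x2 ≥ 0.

Primal max cᵀx s.t. Ax ≤ b, x ≥ 0  →  Dual min bᵀy s.t. Aᵀy ≥ c, y ≥ 0.

Minimize: z = 36y1 + 37y2 + 52y3

Subject to:
  y1 + y2 + 3y3 ≥ 10
  4y1 + 3y2 + 5y3 ≥ 19
  y1, y2, y3 ≥ 0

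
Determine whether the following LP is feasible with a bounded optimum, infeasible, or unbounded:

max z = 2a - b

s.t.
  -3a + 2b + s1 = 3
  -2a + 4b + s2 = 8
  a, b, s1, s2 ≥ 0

Unbounded (objective can increase without bound)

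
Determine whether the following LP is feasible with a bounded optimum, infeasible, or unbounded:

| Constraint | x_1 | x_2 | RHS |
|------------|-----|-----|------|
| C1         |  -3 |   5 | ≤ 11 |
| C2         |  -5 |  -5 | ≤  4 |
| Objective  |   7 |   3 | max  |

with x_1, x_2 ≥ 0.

Unbounded (objective can increase without bound)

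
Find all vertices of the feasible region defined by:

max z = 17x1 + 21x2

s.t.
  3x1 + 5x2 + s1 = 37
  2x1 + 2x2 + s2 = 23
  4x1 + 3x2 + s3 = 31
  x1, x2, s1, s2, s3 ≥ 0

(0, 0), (7.75, 0), (4, 5), (0, 7.4)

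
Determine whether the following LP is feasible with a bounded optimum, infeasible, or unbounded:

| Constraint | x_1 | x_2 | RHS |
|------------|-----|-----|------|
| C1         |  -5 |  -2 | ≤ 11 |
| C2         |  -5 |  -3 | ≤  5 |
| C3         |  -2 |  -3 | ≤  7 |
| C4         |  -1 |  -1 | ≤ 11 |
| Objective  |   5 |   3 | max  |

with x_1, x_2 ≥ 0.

Unbounded (objective can increase without bound)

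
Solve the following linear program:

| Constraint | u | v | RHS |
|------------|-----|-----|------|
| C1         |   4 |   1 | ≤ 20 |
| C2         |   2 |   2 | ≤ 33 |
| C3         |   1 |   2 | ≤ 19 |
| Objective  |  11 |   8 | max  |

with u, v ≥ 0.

Evaluate the objective at each vertex of the feasible region:
  z(0, 0) = 0
  z(5, 0) = 55
  z(3, 8) = 97  ←
  z(0, 9.5) = 76
The maximum is at u = 3, v = 8.

u = 3, v = 8, z = 97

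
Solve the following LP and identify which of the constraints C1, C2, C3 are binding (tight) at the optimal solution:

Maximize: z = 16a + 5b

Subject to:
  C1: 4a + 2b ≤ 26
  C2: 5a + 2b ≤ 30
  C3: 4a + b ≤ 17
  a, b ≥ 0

At a = 2, b = 9, compute slack b - a·x for each constraint:
  C1: 26 − 26 = 0  (binding)
  C2: 30 − 28 = 2  (slack)
  C3: 17 − 17 = 0  (binding)

Optimal: a = 2, b = 9
Binding: C1, C3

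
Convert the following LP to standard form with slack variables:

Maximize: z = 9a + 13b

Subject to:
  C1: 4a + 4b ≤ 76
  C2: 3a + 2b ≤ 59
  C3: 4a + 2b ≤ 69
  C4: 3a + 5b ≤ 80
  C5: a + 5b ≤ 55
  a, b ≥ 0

max z = 9a + 13b

s.t.
  4a + 4b + s1 = 76
  3a + 2b + s2 = 59
  4a + 2b + s3 = 69
  3a + 5b + s4 = 80
  a + 5b + s5 = 55
  a, b, s1, s2, s3, s4, s5 ≥ 0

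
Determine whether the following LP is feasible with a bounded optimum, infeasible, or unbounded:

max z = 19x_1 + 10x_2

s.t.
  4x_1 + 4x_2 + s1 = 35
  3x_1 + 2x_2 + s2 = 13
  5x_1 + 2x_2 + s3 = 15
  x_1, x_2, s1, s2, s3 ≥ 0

Feasible with a bounded optimal solution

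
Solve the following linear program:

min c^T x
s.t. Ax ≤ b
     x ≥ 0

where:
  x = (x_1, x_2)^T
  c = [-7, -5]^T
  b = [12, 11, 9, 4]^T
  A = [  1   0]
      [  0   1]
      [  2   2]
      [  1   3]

Evaluate the objective at each vertex of the feasible region:
  z(0, 0) = 0
  z(4, 0) = -28  ←
  z(0, 1.333) = -6.667
The minimum is at x_1 = 4, x_2 = 0.

x_1 = 4, x_2 = 0, z = -28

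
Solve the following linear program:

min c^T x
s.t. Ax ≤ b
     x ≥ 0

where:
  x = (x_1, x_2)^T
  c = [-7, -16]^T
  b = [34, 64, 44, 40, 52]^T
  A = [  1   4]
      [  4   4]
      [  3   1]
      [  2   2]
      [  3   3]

Evaluate the objective at each vertex of the feasible region:
  z(0, 0) = 0
  z(14.67, 0) = -102.7
  z(14, 2) = -130
  z(10, 6) = -166  ←
  z(0, 8.5) = -136
The minimum is at x_1 = 10, x_2 = 6.

x_1 = 10, x_2 = 6, z = -166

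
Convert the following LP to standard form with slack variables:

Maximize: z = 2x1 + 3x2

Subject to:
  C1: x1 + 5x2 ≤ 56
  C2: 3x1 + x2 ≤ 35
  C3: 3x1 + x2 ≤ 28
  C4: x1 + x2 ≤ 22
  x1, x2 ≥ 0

max z = 2x1 + 3x2

s.t.
  x1 + 5x2 + s1 = 56
  3x1 + x2 + s2 = 35
  3x1 + x2 + s3 = 28
  x1 + x2 + s4 = 22
  x1, x2, s1, s2, s3, s4 ≥ 0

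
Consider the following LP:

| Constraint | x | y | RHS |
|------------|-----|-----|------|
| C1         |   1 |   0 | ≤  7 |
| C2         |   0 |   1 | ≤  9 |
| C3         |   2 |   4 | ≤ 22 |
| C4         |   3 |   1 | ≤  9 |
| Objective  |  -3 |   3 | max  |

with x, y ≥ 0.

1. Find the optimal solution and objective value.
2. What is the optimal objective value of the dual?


1. x = 0, y = 5.5, z = 16.5
2. 16.5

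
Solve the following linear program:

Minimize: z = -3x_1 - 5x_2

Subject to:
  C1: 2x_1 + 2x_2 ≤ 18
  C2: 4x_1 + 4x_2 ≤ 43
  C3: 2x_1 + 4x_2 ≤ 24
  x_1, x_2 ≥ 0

Evaluate the objective at each vertex of the feasible region:
  z(0, 0) = 0
  z(9, 0) = -27
  z(6, 3) = -33  ←
  z(0, 6) = -30
The minimum is at x_1 = 6, x_2 = 3.

x_1 = 6, x_2 = 3, z = -33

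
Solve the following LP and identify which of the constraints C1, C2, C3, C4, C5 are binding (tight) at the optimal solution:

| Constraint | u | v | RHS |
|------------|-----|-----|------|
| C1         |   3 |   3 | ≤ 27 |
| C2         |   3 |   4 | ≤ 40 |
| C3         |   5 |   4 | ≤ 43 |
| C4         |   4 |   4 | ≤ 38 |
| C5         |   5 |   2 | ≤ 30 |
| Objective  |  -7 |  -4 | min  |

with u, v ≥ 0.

At u = 4, v = 5, compute slack b - a·x for each constraint:
  C1: 27 − 27 = 0  (binding)
  C2: 40 − 32 = 8  (slack)
  C3: 43 − 40 = 3  (slack)
  C4: 38 − 36 = 2  (slack)
  C5: 30 − 30 = 0  (binding)

Optimal: u = 4, v = 5
Binding: C1, C5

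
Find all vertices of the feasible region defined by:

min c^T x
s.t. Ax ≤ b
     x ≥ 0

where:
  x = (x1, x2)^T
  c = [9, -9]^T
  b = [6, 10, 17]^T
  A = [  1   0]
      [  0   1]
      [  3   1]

(0, 0), (5.667, 0), (2.333, 10), (0, 10)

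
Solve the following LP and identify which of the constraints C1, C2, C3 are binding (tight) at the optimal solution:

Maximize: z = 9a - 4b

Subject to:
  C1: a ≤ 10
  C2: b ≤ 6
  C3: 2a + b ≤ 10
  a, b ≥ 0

At a = 5, b = 0, compute slack b - a·x for each constraint:
  C1: 10 − 5 = 5  (slack)
  C2: 6 − 0 = 6  (slack)
  C3: 10 − 10 = 0  (binding)

Optimal: a = 5, b = 0
Binding: C3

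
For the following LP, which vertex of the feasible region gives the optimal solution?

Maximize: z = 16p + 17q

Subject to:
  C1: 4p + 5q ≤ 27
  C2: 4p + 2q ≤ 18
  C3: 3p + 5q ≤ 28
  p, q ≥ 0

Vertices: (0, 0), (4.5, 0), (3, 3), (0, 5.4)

Evaluate the objective at each vertex of the feasible region:
  z(0, 0) = 0
  z(4.5, 0) = 72
  z(3, 3) = 99  ←
  z(0, 5.4) = 91.8
The maximum is at p = 3, q = 3.

(3, 3)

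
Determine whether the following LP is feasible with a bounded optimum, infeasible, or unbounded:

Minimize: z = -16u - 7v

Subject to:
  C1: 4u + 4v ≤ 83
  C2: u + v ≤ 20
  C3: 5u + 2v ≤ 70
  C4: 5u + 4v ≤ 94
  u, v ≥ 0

Feasible with a bounded optimal solution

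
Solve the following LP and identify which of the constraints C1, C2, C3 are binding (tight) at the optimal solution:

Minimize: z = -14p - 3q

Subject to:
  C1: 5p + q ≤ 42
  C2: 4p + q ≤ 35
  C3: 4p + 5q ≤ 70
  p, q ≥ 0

At p = 7, q = 7, compute slack b - a·x for each constraint:
  C1: 42 − 42 = 0  (binding)
  C2: 35 − 35 = 0  (binding)
  C3: 70 − 63 = 7  (slack)

Optimal: p = 7, q = 7
Binding: C1, C2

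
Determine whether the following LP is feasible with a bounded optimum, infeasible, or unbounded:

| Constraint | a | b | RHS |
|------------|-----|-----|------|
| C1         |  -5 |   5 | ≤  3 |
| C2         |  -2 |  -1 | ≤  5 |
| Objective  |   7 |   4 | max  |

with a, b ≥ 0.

Unbounded (objective can increase without bound)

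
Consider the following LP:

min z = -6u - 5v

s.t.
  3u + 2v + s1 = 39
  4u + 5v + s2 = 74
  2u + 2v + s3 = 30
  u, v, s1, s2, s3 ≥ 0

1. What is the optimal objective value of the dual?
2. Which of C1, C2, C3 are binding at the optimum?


1. -84
2. C1, C3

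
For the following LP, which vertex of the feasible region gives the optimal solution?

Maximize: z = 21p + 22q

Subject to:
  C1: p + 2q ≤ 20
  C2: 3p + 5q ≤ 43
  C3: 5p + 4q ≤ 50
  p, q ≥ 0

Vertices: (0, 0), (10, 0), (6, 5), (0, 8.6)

Evaluate the objective at each vertex of the feasible region:
  z(0, 0) = 0
  z(10, 0) = 210
  z(6, 5) = 236  ←
  z(0, 8.6) = 189.2
The maximum is at p = 6, q = 5.

(6, 5)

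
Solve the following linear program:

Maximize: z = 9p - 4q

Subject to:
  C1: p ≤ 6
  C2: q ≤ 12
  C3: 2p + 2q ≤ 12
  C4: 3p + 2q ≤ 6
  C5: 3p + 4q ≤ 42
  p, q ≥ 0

Evaluate the objective at each vertex of the feasible region:
  z(0, 0) = 0
  z(2, 0) = 18  ←
  z(0, 3) = -12
The maximum is at p = 2, q = 0.

p = 2, q = 0, z = 18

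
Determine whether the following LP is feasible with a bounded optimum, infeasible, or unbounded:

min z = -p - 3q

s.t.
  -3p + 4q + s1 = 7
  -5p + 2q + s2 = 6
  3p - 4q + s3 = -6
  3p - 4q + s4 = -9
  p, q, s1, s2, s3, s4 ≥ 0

Infeasible (no feasible solution exists)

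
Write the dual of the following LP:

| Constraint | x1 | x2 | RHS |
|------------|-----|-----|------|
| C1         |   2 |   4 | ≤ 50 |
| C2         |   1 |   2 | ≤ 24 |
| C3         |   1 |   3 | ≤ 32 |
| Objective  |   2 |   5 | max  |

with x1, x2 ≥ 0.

Primal max cᵀx s.t. Ax ≤ b, x ≥ 0  →  Dual min bᵀy s.t. Aᵀy ≥ c, y ≥ 0.

Minimize: z = 50y1 + 24y2 + 32y3

Subject to:
  2y1 + y2 + y3 ≥ 2
  4y1 + 2y2 + 3y3 ≥ 5
  y1, y2, y3 ≥ 0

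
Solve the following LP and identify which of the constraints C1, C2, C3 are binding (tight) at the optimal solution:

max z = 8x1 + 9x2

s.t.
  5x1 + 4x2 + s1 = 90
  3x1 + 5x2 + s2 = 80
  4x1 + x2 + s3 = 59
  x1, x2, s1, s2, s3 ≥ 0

At x1 = 10, x2 = 10, compute slack b - a·x for each constraint:
  C1: 90 − 90 = 0  (binding)
  C2: 80 − 80 = 0  (binding)
  C3: 59 − 50 = 9  (slack)

Optimal: x1 = 10, x2 = 10
Binding: C1, C2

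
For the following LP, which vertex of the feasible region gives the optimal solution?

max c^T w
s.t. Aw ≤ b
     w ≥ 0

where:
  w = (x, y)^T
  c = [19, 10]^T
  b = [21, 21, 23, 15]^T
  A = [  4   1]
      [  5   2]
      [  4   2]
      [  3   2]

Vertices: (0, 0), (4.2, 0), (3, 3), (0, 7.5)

Evaluate the objective at each vertex of the feasible region:
  z(0, 0) = 0
  z(4.2, 0) = 79.8
  z(3, 3) = 87  ←
  z(0, 7.5) = 75
The maximum is at x = 3, y = 3.

(3, 3)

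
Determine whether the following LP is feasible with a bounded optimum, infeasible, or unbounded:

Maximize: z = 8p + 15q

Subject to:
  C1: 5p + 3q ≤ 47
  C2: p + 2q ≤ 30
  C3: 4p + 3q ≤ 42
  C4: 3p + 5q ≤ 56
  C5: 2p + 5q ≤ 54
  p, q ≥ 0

Feasible with a bounded optimal solution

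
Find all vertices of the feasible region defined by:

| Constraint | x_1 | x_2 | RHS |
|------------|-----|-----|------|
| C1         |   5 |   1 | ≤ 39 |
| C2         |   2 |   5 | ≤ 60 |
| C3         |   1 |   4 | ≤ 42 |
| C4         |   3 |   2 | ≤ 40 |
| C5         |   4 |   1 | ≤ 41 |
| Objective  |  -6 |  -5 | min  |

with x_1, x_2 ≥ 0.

(0, 0), (7.8, 0), (6, 9), (0, 10.5)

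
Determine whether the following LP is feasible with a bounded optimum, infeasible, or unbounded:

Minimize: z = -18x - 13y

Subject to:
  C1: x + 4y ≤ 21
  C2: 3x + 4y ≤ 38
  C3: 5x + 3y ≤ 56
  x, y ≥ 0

Feasible with a bounded optimal solution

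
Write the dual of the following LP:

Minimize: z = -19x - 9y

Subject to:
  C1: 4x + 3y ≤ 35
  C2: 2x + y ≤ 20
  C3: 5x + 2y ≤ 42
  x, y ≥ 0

Primal min cᵀx s.t. Ax ≤ b, x ≥ 0  →  Dual max −bᵀy s.t. Aᵀy ≥ −c, y ≥ 0.

Maximize: z = -35y1 - 20y2 - 42y3

Subject to:
  4y1 + 2y2 + 5y3 ≥ 19
  3y1 + y2 + 2y3 ≥ 9
  y1, y2, y3 ≥ 0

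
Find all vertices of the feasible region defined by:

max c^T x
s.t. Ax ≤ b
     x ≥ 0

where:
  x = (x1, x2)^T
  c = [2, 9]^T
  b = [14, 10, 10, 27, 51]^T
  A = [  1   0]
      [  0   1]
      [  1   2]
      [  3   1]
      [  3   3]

(0, 0), (9, 0), (8.8, 0.6), (0, 5)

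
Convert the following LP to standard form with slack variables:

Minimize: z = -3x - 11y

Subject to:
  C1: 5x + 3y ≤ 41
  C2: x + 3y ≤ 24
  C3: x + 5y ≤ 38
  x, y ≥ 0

min z = -3x - 11y

s.t.
  5x + 3y + s1 = 41
  x + 3y + s2 = 24
  x + 5y + s3 = 38
  x, y, s1, s2, s3 ≥ 0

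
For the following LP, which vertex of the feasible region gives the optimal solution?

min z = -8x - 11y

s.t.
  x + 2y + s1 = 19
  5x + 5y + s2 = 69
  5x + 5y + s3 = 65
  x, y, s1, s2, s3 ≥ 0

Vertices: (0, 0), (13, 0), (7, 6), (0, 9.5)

Evaluate the objective at each vertex of the feasible region:
  z(0, 0) = 0
  z(13, 0) = -104
  z(7, 6) = -122  ←
  z(0, 9.5) = -104.5
The minimum is at x = 7, y = 6.

(7, 6)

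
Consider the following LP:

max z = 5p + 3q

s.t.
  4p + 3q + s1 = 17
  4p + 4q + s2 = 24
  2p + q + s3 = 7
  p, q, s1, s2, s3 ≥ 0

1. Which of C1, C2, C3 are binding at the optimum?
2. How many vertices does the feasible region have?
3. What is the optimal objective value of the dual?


1. C1, C3
2. 4
3. 19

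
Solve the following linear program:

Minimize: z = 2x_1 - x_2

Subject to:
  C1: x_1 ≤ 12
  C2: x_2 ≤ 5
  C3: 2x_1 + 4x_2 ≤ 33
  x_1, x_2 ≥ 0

Evaluate the objective at each vertex of the feasible region:
  z(0, 0) = 0
  z(12, 0) = 24
  z(12, 2.25) = 21.75
  z(6.5, 5) = 8
  z(0, 5) = -5  ←
The minimum is at x_1 = 0, x_2 = 5.

x_1 = 0, x_2 = 5, z = -5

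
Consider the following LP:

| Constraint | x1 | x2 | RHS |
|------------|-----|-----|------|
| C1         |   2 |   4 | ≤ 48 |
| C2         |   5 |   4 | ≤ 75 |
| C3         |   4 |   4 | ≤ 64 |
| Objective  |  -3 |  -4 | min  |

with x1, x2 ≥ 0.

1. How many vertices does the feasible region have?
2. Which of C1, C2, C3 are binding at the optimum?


1. 5
2. C1, C3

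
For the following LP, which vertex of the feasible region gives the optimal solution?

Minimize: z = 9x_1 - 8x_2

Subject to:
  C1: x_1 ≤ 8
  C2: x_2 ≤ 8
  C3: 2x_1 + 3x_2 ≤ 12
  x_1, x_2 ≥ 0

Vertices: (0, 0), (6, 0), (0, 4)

Evaluate the objective at each vertex of the feasible region:
  z(0, 0) = 0
  z(6, 0) = 54
  z(0, 4) = -32  ←
The minimum is at x_1 = 0, x_2 = 4.

(0, 4)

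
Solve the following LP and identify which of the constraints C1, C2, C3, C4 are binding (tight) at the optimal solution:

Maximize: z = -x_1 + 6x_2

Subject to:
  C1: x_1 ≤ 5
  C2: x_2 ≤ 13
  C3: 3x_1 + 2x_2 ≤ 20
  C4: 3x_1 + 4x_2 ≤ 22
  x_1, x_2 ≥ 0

At x_1 = 0, x_2 = 5.5, compute slack b - a·x for each constraint:
  C1: 5 − 0 = 5  (slack)
  C2: 13 − 5.5 = 7.5  (slack)
  C3: 20 − 11 = 9  (slack)
  C4: 22 − 22 = 0  (binding)

Optimal: x_1 = 0, x_2 = 5.5
Binding: C4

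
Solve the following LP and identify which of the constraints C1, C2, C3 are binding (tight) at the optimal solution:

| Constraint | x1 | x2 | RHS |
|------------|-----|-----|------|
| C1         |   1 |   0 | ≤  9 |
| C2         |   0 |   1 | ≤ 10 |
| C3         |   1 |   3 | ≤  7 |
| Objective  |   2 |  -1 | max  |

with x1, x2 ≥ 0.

At x1 = 7, x2 = 0, compute slack b - a·x for each constraint:
  C1: 9 − 7 = 2  (slack)
  C2: 10 − 0 = 10  (slack)
  C3: 7 − 7 = 0  (binding)

Optimal: x1 = 7, x2 = 0
Binding: C3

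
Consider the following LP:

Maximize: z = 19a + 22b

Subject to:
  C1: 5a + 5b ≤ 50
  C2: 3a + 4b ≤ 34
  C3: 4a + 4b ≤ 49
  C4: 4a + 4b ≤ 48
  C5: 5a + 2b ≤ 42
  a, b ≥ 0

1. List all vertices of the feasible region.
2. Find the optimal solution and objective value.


1. (0, 0), (8.4, 0), (7.333, 2.667), (6, 4), (0, 8.5)
2. a = 6, b = 4, z = 202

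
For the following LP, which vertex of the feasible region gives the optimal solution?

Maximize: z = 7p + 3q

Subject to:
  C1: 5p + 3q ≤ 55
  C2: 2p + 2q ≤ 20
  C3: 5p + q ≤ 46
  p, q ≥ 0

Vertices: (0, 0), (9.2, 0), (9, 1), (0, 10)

Evaluate the objective at each vertex of the feasible region:
  z(0, 0) = 0
  z(9.2, 0) = 64.4
  z(9, 1) = 66  ←
  z(0, 10) = 30
The maximum is at p = 9, q = 1.

(9, 1)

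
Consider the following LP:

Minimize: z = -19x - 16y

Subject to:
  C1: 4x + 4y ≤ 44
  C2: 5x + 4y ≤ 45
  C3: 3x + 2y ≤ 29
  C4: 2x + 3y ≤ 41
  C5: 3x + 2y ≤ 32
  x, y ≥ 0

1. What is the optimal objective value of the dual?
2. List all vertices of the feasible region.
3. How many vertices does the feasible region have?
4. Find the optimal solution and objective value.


1. -179
2. (0, 0), (9, 0), (1, 10), (0, 11)
3. 4
4. x = 1, y = 10, z = -179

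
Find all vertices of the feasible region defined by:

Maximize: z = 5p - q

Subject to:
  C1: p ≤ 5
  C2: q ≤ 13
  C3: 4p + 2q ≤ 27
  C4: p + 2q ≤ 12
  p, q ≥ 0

(0, 0), (5, 0), (5, 3.5), (0, 6)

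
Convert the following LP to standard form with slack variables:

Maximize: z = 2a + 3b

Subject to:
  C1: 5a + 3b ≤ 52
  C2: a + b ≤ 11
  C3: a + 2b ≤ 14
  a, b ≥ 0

max z = 2a + 3b

s.t.
  5a + 3b + s1 = 52
  a + b + s2 = 11
  a + 2b + s3 = 14
  a, b, s1, s2, s3 ≥ 0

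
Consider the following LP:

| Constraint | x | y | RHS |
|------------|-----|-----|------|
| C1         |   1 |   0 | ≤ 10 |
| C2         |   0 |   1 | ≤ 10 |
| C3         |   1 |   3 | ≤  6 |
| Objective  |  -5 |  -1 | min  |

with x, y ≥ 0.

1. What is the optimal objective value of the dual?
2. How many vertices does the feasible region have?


1. -30
2. 3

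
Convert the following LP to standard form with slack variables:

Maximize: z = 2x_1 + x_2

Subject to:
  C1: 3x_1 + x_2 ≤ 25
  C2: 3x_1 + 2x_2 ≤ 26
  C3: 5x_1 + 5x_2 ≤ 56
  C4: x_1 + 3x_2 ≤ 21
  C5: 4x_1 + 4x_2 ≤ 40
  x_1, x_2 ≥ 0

max z = 2x_1 + x_2

s.t.
  3x_1 + x_2 + s1 = 25
  3x_1 + 2x_2 + s2 = 26
  5x_1 + 5x_2 + s3 = 56
  x_1 + 3x_2 + s4 = 21
  4x_1 + 4x_2 + s5 = 40
  x_1, x_2, s1, s2, s3, s4, s5 ≥ 0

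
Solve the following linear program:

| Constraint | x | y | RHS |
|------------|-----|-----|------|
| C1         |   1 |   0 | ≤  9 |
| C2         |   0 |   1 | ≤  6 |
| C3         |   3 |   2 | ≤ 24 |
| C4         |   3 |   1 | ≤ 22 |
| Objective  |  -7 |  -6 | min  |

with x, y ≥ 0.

Evaluate the objective at each vertex of the feasible region:
  z(0, 0) = 0
  z(7.333, 0) = -51.33
  z(6.667, 2) = -58.67
  z(4, 6) = -64  ←
  z(0, 6) = -36
The minimum is at x = 4, y = 6.

x = 4, y = 6, z = -64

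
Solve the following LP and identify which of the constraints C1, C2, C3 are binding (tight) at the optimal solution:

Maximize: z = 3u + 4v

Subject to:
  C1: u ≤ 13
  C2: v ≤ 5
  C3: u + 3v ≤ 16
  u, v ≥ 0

At u = 13, v = 1, compute slack b - a·x for each constraint:
  C1: 13 − 13 = 0  (binding)
  C2: 5 − 1 = 4  (slack)
  C3: 16 − 16 = 0  (binding)

Optimal: u = 13, v = 1
Binding: C1, C3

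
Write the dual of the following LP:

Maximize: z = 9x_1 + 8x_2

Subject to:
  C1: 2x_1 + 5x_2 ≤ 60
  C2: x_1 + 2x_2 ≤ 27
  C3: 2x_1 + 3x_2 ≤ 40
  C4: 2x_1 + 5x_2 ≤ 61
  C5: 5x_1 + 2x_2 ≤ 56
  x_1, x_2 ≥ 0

Primal max cᵀx s.t. Ax ≤ b, x ≥ 0  →  Dual min bᵀy s.t. Aᵀy ≥ c, y ≥ 0.

Minimize: z = 60y1 + 27y2 + 40y3 + 61y4 + 56y5

Subject to:
  2y1 + y2 + 2y3 + 2y4 + 5y5 ≥ 9
  5y1 + 2y2 + 3y3 + 5y4 + 2y5 ≥ 8
  y1, y2, y3, y4, y5 ≥ 0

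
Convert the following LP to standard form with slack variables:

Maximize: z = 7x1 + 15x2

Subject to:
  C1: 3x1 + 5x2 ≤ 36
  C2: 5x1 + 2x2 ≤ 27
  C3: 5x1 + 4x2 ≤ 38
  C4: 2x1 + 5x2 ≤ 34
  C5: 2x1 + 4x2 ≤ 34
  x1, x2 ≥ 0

max z = 7x1 + 15x2

s.t.
  3x1 + 5x2 + s1 = 36
  5x1 + 2x2 + s2 = 27
  5x1 + 4x2 + s3 = 38
  2x1 + 5x2 + s4 = 34
  2x1 + 4x2 + s5 = 34
  x1, x2, s1, s2, s3, s4, s5 ≥ 0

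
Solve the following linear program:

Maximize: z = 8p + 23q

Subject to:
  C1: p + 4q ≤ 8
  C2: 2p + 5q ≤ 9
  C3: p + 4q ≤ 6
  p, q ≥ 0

Evaluate the objective at each vertex of the feasible region:
  z(0, 0) = 0
  z(4.5, 0) = 36
  z(2, 1) = 39  ←
  z(0, 1.5) = 34.5
The maximum is at p = 2, q = 1.

p = 2, q = 1, z = 39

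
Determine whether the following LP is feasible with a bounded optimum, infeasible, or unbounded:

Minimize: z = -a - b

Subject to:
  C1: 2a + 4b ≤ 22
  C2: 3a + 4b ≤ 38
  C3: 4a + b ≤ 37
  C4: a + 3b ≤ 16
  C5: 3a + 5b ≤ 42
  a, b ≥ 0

Feasible with a bounded optimal solution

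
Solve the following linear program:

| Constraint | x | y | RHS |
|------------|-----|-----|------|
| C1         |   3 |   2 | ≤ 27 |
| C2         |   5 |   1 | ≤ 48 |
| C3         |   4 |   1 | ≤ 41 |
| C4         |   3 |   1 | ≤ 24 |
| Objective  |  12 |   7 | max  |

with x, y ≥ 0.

Evaluate the objective at each vertex of the feasible region:
  z(0, 0) = 0
  z(8, 0) = 96
  z(7, 3) = 105  ←
  z(0, 13.5) = 94.5
The maximum is at x = 7, y = 3.

x = 7, y = 3, z = 105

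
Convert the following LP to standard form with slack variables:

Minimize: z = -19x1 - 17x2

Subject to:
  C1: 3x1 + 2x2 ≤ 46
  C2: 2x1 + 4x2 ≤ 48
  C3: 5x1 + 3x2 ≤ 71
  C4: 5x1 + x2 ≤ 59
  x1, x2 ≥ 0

min z = -19x1 - 17x2

s.t.
  3x1 + 2x2 + s1 = 46
  2x1 + 4x2 + s2 = 48
  5x1 + 3x2 + s3 = 71
  5x1 + x2 + s4 = 59
  x1, x2, s1, s2, s3, s4 ≥ 0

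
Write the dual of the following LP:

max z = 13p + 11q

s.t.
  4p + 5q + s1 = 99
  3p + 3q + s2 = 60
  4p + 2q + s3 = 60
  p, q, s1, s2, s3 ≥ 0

Primal max cᵀx s.t. Ax ≤ b, x ≥ 0  →  Dual min bᵀy s.t. Aᵀy ≥ c, y ≥ 0.

Minimize: z = 99y1 + 60y2 + 60y3

Subject to:
  4y1 + 3y2 + 4y3 ≥ 13
  5y1 + 3y2 + 2y3 ≥ 11
  y1, y2, y3 ≥ 0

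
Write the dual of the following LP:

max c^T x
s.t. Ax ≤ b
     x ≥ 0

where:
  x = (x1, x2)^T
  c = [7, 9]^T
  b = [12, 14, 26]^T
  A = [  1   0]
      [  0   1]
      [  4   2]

Primal max cᵀx s.t. Ax ≤ b, x ≥ 0  →  Dual min bᵀy s.t. Aᵀy ≥ c, y ≥ 0.

Minimize: z = 12y1 + 14y2 + 26y3

Subject to:
  y1 + 4y3 ≥ 7
  y2 + 2y3 ≥ 9
  y1, y2, y3 ≥ 0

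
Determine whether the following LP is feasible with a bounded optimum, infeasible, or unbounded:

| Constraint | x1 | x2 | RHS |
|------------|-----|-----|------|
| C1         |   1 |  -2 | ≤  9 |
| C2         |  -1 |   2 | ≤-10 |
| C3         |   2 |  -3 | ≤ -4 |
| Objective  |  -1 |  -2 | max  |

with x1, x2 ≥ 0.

Infeasible (no feasible solution exists)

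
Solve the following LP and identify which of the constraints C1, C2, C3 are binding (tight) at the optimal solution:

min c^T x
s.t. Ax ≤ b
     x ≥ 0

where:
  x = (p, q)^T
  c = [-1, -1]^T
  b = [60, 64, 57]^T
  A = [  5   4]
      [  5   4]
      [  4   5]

At p = 8, q = 5, compute slack b - a·x for each constraint:
  C1: 60 − 60 = 0  (binding)
  C2: 64 − 60 = 4  (slack)
  C3: 57 − 57 = 0  (binding)

Optimal: p = 8, q = 5
Binding: C1, C3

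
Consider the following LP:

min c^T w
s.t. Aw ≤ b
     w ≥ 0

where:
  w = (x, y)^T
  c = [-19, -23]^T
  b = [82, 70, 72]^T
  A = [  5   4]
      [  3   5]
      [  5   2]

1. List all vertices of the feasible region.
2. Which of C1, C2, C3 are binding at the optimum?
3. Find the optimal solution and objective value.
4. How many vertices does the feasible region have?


1. (0, 0), (14.4, 0), (12.4, 5), (10, 8), (0, 14)
2. C1, C2
3. x = 10, y = 8, z = -374
4. 5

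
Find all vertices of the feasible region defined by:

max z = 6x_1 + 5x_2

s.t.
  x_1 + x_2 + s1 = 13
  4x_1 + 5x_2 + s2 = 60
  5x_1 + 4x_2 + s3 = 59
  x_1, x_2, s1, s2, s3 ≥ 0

(0, 0), (11.8, 0), (7, 6), (5, 8), (0, 12)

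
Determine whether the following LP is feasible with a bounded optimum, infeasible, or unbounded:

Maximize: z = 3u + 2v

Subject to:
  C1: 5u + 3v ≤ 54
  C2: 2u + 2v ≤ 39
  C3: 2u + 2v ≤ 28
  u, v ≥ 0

Feasible with a bounded optimal solution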